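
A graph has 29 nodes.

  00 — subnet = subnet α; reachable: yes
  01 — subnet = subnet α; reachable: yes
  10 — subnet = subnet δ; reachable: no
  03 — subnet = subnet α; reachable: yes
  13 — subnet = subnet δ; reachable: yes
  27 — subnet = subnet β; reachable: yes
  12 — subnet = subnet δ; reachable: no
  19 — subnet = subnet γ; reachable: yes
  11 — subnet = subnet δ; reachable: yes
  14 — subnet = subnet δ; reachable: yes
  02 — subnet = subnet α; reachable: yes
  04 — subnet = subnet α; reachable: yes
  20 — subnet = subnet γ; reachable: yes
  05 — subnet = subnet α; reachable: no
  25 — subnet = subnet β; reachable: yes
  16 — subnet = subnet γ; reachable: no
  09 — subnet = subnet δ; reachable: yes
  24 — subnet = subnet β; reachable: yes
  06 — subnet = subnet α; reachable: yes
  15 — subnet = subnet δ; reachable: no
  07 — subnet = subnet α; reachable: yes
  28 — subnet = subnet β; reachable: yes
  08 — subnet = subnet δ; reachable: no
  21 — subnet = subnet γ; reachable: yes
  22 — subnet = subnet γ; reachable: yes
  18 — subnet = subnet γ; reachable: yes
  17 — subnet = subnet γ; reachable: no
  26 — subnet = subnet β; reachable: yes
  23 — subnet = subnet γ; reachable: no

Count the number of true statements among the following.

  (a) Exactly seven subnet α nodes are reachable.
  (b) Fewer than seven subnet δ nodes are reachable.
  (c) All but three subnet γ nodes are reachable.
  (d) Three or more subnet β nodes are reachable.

4

(a) subnet α: |A| = 8, |A ∩ B| = 7; needs |A ∩ B| = 7 — true.
(b) subnet δ: |A| = 8, |A ∩ B| = 4; needs |A ∩ B| < 7 — true.
(c) subnet γ: |A| = 8, |A ∩ B| = 5; needs |A ∖ B| = 3 — true.
(d) subnet β: |A| = 5, |A ∩ B| = 5; needs |A ∩ B| ≥ 3 — true.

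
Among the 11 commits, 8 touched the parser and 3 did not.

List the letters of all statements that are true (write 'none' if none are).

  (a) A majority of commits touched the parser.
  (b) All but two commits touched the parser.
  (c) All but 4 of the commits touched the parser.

|A| = 11, |A ∩ B| = 8, |A ∖ B| = 3.
(a) |A ∩ B| > |A ∖ B|: holds.
(b) |A ∖ B| = 2: fails.
(c) |A ∖ B| = 4: fails.

(a)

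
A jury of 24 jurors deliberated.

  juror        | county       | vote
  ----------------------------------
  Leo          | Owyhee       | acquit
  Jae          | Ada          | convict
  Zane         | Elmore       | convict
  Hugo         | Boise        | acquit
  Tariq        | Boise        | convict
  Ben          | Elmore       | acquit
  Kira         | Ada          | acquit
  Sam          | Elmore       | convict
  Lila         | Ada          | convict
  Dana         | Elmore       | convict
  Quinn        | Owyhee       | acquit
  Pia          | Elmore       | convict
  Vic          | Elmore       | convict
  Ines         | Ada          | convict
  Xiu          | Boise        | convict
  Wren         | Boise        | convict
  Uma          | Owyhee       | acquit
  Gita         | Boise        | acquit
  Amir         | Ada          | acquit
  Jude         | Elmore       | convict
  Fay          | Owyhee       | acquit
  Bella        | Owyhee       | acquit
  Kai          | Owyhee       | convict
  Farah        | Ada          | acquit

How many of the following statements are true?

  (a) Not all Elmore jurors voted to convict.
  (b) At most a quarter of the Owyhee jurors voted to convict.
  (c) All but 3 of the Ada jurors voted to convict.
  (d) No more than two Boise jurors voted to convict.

3

(a) Elmore: |A| = 7, |A ∩ B| = 6; needs A ⊄ B (|A ∖ B| ≥ 1) — true.
(b) Owyhee: |A| = 6, |A ∩ B| = 1; needs |A ∩ B| / |A| ≤ 1/4 — true.
(c) Ada: |A| = 6, |A ∩ B| = 3; needs |A ∖ B| = 3 — true.
(d) Boise: |A| = 5, |A ∩ B| = 3; needs |A ∩ B| ≤ 2 — false.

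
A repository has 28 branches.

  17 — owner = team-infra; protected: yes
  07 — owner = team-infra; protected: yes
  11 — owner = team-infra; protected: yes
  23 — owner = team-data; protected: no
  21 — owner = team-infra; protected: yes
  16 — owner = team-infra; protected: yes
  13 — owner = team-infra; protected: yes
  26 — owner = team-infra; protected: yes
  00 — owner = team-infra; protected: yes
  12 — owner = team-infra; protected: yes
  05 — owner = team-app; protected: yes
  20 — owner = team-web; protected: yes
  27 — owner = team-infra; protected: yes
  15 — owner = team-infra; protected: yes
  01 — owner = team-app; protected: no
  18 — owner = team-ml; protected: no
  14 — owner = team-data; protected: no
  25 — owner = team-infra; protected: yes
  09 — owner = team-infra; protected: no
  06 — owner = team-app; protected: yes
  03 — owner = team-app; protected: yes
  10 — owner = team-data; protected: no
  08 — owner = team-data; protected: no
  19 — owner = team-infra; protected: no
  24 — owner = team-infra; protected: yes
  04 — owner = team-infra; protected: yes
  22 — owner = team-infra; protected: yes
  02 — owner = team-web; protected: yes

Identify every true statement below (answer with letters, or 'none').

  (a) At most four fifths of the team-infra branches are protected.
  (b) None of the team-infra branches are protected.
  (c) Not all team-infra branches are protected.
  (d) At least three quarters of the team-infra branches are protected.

(c), (d)

|A| = 17, |A ∩ B| = 15, |A ∖ B| = 2.
(a) |A ∩ B| / |A| ≤ 4/5: fails.
(b) A ∩ B = ∅ (|A ∩ B| = 0): fails.
(c) A ⊄ B (|A ∖ B| ≥ 1): holds.
(d) |A ∩ B| / |A| ≥ 3/4: holds.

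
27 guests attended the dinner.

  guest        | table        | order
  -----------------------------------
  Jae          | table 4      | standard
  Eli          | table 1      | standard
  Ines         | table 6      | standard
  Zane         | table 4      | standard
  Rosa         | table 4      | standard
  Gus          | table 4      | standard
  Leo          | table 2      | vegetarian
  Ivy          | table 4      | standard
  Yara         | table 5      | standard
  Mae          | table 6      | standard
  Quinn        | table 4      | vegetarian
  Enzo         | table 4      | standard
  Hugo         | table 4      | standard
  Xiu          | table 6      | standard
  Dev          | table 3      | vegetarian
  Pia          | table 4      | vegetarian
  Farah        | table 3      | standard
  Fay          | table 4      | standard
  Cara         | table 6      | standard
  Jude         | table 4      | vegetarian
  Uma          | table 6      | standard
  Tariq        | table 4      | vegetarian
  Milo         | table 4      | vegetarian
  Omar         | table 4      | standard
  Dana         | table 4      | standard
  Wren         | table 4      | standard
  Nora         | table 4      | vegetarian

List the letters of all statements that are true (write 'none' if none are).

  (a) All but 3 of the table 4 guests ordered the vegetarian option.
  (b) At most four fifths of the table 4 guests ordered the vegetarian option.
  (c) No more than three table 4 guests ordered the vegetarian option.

|A| = 17, |A ∩ B| = 6, |A ∖ B| = 11.
(a) |A ∖ B| = 3: fails.
(b) |A ∩ B| / |A| ≤ 4/5: holds.
(c) |A ∩ B| ≤ 3: fails.

(b)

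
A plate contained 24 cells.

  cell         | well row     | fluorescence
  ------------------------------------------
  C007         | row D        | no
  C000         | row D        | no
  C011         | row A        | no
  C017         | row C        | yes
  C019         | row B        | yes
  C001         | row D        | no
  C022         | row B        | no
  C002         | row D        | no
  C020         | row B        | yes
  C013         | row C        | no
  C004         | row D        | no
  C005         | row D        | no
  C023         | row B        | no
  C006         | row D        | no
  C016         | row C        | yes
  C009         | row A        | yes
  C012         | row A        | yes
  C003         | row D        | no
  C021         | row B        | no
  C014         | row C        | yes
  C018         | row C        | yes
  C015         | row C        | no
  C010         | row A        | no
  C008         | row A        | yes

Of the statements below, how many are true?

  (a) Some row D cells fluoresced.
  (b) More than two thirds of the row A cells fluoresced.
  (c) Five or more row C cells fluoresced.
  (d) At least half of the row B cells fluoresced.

(a) row D: |A| = 8, |A ∩ B| = 0; needs A ∩ B ≠ ∅ (|A ∩ B| ≥ 1) — false.
(b) row A: |A| = 5, |A ∩ B| = 3; needs |A ∩ B| / |A| > 2/3 — false.
(c) row C: |A| = 6, |A ∩ B| = 4; needs |A ∩ B| ≥ 5 — false.
(d) row B: |A| = 5, |A ∩ B| = 2; needs |A ∩ B| ≥ |A ∖ B| — false.

0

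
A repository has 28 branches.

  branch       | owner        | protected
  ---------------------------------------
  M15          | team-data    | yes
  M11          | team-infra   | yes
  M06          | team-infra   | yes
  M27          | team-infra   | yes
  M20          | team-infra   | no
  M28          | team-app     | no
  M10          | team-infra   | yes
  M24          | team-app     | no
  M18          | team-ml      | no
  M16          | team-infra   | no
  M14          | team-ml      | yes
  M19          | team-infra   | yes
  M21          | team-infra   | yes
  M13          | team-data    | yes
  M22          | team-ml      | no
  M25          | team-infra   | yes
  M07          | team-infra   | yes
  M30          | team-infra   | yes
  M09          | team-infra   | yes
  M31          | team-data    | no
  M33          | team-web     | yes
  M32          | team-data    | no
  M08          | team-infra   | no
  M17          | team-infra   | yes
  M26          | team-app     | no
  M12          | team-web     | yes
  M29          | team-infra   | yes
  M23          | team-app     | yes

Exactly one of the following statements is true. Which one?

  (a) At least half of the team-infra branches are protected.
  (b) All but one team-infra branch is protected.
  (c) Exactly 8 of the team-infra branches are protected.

|A| = 15, |A ∩ B| = 12, |A ∖ B| = 3.
(a) requires |A ∩ B| ≥ |A ∖ B|: true.
(b) requires |A ∖ B| = 1: false.
(c) requires |A ∩ B| = 8: false.

(a)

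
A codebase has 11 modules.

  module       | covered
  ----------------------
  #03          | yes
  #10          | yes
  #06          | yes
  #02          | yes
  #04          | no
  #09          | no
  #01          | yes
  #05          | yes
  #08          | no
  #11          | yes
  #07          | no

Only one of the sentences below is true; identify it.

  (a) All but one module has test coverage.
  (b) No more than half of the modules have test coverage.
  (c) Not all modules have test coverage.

|A| = 11, |A ∩ B| = 7, |A ∖ B| = 4.
(a) requires |A ∖ B| = 1: false.
(b) requires |A ∩ B| ≤ |A ∖ B|: false.
(c) requires A ⊄ B (|A ∖ B| ≥ 1): true.

(c)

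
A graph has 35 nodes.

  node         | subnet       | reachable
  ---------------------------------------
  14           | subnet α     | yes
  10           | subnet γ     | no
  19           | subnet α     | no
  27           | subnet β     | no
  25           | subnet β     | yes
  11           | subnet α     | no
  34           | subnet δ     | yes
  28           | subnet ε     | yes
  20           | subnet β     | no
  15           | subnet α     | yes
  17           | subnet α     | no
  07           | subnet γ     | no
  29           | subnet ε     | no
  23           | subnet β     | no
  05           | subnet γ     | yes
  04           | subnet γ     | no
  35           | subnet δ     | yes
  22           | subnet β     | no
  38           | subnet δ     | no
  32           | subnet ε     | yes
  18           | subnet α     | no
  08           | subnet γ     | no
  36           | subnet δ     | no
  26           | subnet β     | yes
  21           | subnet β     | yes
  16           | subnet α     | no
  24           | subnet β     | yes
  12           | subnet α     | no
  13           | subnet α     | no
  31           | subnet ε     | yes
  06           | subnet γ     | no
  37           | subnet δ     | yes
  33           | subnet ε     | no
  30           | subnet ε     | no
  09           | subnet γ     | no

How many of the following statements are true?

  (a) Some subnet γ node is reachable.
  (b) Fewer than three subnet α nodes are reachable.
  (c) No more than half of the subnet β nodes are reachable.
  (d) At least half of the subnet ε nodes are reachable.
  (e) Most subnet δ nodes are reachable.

(a) subnet γ: |A| = 7, |A ∩ B| = 1; needs A ∩ B ≠ ∅ (|A ∩ B| ≥ 1) — true.
(b) subnet α: |A| = 9, |A ∩ B| = 2; needs |A ∩ B| < 3 — true.
(c) subnet β: |A| = 8, |A ∩ B| = 4; needs |A ∩ B| ≤ |A ∖ B| — true.
(d) subnet ε: |A| = 6, |A ∩ B| = 3; needs |A ∩ B| ≥ |A ∖ B| — true.
(e) subnet δ: |A| = 5, |A ∩ B| = 3; needs |A ∩ B| > |A ∖ B| — true.

5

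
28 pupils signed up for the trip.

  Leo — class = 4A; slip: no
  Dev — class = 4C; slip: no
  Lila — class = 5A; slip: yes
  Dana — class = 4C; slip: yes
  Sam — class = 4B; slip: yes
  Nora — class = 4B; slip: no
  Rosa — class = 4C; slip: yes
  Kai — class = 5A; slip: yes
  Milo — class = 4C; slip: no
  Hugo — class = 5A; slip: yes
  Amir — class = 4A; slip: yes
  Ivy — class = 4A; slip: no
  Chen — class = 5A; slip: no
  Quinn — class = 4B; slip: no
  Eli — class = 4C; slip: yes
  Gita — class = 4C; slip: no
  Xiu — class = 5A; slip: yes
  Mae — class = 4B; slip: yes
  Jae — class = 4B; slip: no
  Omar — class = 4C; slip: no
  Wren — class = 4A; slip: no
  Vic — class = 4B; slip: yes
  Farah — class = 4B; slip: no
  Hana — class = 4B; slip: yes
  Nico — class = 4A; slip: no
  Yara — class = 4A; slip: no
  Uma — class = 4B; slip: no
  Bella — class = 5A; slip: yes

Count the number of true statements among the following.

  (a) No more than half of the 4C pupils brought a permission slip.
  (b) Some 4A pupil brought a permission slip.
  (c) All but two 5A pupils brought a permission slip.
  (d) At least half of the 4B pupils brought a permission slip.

2

(a) 4C: |A| = 7, |A ∩ B| = 3; needs |A ∩ B| ≤ |A ∖ B| — true.
(b) 4A: |A| = 6, |A ∩ B| = 1; needs A ∩ B ≠ ∅ (|A ∩ B| ≥ 1) — true.
(c) 5A: |A| = 6, |A ∩ B| = 5; needs |A ∖ B| = 2 — false.
(d) 4B: |A| = 9, |A ∩ B| = 4; needs |A ∩ B| ≥ |A ∖ B| — false.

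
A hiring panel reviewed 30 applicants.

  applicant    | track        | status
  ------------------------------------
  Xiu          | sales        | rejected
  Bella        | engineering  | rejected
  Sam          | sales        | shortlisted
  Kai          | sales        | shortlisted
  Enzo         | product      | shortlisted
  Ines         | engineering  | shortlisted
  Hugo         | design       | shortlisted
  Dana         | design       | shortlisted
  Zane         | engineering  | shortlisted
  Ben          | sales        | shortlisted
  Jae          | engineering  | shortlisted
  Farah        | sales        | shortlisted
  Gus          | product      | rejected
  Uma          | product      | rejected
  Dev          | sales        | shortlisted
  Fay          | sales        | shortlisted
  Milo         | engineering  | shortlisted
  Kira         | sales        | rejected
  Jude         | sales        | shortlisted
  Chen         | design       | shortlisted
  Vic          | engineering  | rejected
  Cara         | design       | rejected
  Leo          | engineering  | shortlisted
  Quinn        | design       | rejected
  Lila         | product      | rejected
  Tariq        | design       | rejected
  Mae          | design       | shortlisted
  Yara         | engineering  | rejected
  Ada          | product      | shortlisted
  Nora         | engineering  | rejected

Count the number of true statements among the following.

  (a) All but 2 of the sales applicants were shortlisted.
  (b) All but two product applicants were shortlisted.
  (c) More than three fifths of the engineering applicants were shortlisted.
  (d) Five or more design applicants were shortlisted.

1

(a) sales: |A| = 9, |A ∩ B| = 7; needs |A ∖ B| = 2 — true.
(b) product: |A| = 5, |A ∩ B| = 2; needs |A ∖ B| = 2 — false.
(c) engineering: |A| = 9, |A ∩ B| = 5; needs |A ∩ B| / |A| > 3/5 — false.
(d) design: |A| = 7, |A ∩ B| = 4; needs |A ∩ B| ≥ 5 — false.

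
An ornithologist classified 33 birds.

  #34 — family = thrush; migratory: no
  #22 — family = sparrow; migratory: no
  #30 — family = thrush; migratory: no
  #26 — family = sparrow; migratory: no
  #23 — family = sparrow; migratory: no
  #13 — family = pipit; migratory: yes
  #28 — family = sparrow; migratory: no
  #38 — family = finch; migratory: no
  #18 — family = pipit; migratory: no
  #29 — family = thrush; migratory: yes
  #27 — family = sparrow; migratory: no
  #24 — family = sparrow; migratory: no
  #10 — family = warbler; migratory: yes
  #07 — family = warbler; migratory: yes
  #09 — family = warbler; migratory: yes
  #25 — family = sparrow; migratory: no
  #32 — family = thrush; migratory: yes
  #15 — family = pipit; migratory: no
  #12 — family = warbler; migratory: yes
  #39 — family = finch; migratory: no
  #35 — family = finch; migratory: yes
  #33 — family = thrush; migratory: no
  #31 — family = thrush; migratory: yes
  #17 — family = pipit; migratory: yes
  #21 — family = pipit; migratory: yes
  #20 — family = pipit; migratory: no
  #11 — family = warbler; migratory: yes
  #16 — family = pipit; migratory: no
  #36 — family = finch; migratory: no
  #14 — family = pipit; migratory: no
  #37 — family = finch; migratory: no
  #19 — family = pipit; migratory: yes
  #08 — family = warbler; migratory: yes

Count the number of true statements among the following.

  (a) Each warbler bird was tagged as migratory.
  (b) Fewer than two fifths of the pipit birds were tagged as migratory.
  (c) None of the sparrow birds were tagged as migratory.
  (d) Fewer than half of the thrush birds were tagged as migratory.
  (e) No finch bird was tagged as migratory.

2

(a) warbler: |A| = 6, |A ∩ B| = 6; needs A ⊆ B, i.e. every element of A is in B (|A ∖ B| = 0) — true.
(b) pipit: |A| = 9, |A ∩ B| = 4; needs |A ∩ B| / |A| < 2/5 — false.
(c) sparrow: |A| = 7, |A ∩ B| = 0; needs A ∩ B = ∅ (|A ∩ B| = 0) — true.
(d) thrush: |A| = 6, |A ∩ B| = 3; needs |A ∩ B| < |A ∖ B| — false.
(e) finch: |A| = 5, |A ∩ B| = 1; needs A ∩ B = ∅ (|A ∩ B| = 0) — false.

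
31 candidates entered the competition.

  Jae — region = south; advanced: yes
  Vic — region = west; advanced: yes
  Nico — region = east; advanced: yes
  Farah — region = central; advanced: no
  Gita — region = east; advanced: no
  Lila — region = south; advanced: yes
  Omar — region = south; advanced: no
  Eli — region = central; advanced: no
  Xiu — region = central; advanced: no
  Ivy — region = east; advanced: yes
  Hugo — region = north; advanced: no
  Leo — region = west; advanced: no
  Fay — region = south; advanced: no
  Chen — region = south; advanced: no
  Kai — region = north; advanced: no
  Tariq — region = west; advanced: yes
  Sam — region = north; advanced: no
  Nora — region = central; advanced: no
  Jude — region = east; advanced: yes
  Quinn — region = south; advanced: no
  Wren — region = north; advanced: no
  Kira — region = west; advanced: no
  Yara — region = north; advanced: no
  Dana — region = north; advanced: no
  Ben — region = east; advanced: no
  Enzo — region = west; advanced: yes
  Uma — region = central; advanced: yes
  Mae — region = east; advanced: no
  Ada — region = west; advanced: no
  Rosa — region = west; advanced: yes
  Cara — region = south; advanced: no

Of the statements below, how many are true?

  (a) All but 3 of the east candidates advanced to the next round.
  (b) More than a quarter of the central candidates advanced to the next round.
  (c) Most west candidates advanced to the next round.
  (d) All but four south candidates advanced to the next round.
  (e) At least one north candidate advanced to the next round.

(a) east: |A| = 6, |A ∩ B| = 3; needs |A ∖ B| = 3 — true.
(b) central: |A| = 5, |A ∩ B| = 1; needs |A ∩ B| / |A| > 1/4 — false.
(c) west: |A| = 7, |A ∩ B| = 4; needs |A ∩ B| > |A ∖ B| — true.
(d) south: |A| = 7, |A ∩ B| = 2; needs |A ∖ B| = 4 — false.
(e) north: |A| = 6, |A ∩ B| = 0; needs A ∩ B ≠ ∅ (|A ∩ B| ≥ 1) — false.

2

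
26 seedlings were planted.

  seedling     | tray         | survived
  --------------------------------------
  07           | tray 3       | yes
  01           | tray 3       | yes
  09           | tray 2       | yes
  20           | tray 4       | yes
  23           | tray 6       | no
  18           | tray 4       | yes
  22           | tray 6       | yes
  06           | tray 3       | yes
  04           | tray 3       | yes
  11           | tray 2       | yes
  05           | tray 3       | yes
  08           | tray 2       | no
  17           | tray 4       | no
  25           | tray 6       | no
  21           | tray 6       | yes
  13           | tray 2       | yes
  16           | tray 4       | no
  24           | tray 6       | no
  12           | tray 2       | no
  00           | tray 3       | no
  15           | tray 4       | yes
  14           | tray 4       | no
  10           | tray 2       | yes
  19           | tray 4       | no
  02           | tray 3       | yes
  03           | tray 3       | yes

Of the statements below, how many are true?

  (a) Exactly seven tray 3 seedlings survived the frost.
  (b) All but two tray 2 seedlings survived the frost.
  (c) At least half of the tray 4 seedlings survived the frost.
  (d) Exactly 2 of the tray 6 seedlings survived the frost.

(a) tray 3: |A| = 8, |A ∩ B| = 7; needs |A ∩ B| = 7 — true.
(b) tray 2: |A| = 6, |A ∩ B| = 4; needs |A ∖ B| = 2 — true.
(c) tray 4: |A| = 7, |A ∩ B| = 3; needs |A ∩ B| ≥ |A ∖ B| — false.
(d) tray 6: |A| = 5, |A ∩ B| = 2; needs |A ∩ B| = 2 — true.

3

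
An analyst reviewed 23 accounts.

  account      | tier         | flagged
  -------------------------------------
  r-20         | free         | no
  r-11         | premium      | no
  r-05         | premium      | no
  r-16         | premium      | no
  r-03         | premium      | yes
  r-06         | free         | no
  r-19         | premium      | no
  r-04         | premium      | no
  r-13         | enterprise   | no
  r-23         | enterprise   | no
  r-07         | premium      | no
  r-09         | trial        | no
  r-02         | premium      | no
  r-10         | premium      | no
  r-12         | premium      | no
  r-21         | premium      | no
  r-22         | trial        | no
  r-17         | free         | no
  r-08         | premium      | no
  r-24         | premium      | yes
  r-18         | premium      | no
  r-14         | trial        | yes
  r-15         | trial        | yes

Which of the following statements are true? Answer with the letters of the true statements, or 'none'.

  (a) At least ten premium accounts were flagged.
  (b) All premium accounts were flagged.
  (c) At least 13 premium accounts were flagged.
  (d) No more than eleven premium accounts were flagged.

|A| = 14, |A ∩ B| = 2, |A ∖ B| = 12.
(a) |A ∩ B| ≥ 10: fails.
(b) A ⊆ B, i.e. every element of A is in B (|A ∖ B| = 0): fails.
(c) |A ∩ B| ≥ 13: fails.
(d) |A ∩ B| ≤ 11: holds.

(d)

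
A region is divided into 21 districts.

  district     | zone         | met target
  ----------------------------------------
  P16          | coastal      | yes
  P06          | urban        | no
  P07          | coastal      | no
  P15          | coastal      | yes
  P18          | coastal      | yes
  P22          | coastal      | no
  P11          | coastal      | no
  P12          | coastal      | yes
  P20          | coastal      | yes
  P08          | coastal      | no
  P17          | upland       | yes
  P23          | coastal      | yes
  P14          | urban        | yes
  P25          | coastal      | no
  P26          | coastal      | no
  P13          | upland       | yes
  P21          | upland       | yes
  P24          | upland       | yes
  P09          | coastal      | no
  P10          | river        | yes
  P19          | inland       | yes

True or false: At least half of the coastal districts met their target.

False

The determiner here denotes the relation: |A ∩ B| ≥ |A ∖ B|.
A (the restrictor) = {P16, P07, P15, P18, P22, P11, P12, P20, P08, P23, P25, P26, P09}, |A| = 13.
A ∩ B = {P16, P15, P18, P12, P20, P23}, so |A ∩ B| = 6.
A ∖ B = {P07, P22, P11, P08, P25, P26, P09}, so |A ∖ B| = 7.
6 < 7, so the statement is false.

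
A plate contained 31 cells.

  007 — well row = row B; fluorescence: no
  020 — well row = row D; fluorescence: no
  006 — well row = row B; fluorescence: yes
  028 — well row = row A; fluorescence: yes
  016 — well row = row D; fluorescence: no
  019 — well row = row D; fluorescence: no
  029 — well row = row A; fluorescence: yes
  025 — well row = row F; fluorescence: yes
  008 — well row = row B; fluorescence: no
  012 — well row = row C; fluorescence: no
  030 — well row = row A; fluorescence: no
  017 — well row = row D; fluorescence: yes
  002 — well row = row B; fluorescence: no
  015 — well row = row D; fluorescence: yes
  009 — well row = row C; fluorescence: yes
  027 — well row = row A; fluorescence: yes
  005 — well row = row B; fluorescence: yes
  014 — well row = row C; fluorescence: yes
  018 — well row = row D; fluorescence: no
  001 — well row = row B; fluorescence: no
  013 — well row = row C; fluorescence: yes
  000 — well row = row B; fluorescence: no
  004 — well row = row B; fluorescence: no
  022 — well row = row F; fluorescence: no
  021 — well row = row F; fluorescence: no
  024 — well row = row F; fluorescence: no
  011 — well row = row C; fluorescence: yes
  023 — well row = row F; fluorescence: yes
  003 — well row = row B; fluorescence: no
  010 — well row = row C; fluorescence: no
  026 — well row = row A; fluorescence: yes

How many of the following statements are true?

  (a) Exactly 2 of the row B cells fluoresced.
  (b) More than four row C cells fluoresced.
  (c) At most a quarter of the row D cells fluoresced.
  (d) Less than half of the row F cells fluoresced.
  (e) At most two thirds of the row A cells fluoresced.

(a) row B: |A| = 9, |A ∩ B| = 2; needs |A ∩ B| = 2 — true.
(b) row C: |A| = 6, |A ∩ B| = 4; needs |A ∩ B| > 4 — false.
(c) row D: |A| = 6, |A ∩ B| = 2; needs |A ∩ B| / |A| ≤ 1/4 — false.
(d) row F: |A| = 5, |A ∩ B| = 2; needs |A ∩ B| < |A ∖ B| — true.
(e) row A: |A| = 5, |A ∩ B| = 4; needs |A ∩ B| / |A| ≤ 2/3 — false.

2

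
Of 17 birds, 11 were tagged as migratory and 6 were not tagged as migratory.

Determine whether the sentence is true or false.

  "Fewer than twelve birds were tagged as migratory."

True

'Fewer than twelve birds were tagged as migratory' holds iff |A ∩ B| < 12.
|A| = 17, |A ∩ B| = 11, |A ∖ B| = 6.
|A ∩ B| = 11, so the statement is true.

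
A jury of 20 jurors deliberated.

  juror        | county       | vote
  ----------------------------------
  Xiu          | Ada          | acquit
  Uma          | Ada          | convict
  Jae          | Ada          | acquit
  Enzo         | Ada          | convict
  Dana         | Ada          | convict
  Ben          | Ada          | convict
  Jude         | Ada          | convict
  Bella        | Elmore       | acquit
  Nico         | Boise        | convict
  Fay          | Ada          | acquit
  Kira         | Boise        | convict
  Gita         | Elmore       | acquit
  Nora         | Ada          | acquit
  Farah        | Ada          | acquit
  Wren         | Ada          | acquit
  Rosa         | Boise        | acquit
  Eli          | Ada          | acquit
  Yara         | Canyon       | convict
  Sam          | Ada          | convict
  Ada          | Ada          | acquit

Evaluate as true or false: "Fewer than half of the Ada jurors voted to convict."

Truth condition: |A ∩ B| < |A ∖ B|.
A (the restrictor) = {Xiu, Uma, Jae, Enzo, Dana, Ben, Jude, Fay, Nora, Farah, Wren, Eli, Sam, Ada}, |A| = 14.
A ∩ B = {Uma, Enzo, Dana, Ben, Jude, Sam}, so |A ∩ B| = 6.
A ∖ B = {Xiu, Jae, Fay, Nora, Farah, Wren, Eli, Ada}, so |A ∖ B| = 8.
6 < 8, so the statement is true.

True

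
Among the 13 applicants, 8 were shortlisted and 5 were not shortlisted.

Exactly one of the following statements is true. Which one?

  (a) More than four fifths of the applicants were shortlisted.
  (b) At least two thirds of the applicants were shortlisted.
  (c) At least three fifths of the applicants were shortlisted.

(c)

|A| = 13, |A ∩ B| = 8, |A ∖ B| = 5.
(a) requires |A ∩ B| / |A| > 4/5: false.
(b) requires |A ∩ B| / |A| ≥ 2/3: false.
(c) requires |A ∩ B| / |A| ≥ 3/5: true.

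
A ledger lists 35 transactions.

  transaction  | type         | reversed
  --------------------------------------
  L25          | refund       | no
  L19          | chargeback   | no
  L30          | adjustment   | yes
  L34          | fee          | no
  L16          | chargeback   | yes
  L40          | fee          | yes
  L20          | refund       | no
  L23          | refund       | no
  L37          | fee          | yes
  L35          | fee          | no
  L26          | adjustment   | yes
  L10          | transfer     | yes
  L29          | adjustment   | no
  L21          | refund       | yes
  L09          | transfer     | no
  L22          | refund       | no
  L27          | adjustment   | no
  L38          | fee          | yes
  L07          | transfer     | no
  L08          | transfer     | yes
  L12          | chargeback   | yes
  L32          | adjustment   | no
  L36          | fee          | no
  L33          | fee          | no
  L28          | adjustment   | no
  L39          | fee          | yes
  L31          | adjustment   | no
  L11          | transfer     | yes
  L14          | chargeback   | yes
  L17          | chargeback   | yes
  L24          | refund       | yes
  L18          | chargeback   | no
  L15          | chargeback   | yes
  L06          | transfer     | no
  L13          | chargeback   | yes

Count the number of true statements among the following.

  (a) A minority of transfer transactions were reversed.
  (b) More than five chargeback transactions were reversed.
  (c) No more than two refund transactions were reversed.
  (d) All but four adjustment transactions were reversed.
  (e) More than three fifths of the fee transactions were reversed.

(a) transfer: |A| = 6, |A ∩ B| = 3; needs |A ∩ B| < |A ∖ B| — false.
(b) chargeback: |A| = 8, |A ∩ B| = 6; needs |A ∩ B| > 5 — true.
(c) refund: |A| = 6, |A ∩ B| = 2; needs |A ∩ B| ≤ 2 — true.
(d) adjustment: |A| = 7, |A ∩ B| = 2; needs |A ∖ B| = 4 — false.
(e) fee: |A| = 8, |A ∩ B| = 4; needs |A ∩ B| / |A| > 3/5 — false.

2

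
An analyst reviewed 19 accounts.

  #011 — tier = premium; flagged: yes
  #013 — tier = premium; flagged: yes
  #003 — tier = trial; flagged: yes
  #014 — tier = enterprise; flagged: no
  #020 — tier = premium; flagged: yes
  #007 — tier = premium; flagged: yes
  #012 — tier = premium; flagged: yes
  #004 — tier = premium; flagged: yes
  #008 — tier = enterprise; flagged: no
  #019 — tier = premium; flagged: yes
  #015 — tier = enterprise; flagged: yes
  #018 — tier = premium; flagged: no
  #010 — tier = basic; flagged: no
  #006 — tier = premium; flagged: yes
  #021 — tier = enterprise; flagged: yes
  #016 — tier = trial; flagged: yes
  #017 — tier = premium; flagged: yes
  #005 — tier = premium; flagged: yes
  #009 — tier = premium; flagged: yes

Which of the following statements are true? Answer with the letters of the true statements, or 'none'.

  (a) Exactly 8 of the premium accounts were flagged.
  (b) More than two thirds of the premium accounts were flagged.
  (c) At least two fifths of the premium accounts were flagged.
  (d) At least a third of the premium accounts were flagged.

|A| = 12, |A ∩ B| = 11, |A ∖ B| = 1.
(a) |A ∩ B| = 8: fails.
(b) |A ∩ B| / |A| > 2/3: holds.
(c) |A ∩ B| / |A| ≥ 2/5: holds.
(d) |A ∩ B| / |A| ≥ 1/3: holds.

(b), (c), (d)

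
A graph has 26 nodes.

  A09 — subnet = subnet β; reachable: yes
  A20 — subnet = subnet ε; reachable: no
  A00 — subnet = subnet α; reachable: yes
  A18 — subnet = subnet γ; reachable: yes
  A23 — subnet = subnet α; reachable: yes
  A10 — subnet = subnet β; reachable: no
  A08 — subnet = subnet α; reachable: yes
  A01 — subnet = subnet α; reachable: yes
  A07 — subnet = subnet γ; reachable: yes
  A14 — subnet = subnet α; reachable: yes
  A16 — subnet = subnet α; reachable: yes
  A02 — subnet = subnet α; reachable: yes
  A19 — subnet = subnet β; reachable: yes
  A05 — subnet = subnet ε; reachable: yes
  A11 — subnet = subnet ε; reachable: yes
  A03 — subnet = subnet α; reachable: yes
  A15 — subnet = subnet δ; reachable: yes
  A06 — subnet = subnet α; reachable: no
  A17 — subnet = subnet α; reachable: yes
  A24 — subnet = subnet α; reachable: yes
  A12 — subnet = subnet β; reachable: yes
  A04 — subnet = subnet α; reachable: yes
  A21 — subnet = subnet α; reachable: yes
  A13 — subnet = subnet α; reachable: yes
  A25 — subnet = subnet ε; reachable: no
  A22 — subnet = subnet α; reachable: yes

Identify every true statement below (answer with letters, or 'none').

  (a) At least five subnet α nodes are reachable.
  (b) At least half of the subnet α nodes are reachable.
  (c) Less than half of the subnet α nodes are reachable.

|A| = 15, |A ∩ B| = 14, |A ∖ B| = 1.
(a) |A ∩ B| ≥ 5: holds.
(b) |A ∩ B| ≥ |A ∖ B|: holds.
(c) |A ∩ B| < |A ∖ B|: fails.

(a), (b)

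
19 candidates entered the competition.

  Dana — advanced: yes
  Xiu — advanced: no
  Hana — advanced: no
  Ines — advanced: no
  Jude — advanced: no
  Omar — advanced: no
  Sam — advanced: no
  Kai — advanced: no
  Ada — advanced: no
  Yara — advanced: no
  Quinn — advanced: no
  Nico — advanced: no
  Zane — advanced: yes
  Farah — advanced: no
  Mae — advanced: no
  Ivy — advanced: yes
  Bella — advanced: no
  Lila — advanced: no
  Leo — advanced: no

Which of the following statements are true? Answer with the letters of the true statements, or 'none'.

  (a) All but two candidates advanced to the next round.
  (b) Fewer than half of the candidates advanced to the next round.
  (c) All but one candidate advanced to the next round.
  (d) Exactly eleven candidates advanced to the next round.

|A| = 19, |A ∩ B| = 3, |A ∖ B| = 16.
(a) |A ∖ B| = 2: fails.
(b) |A ∩ B| < |A ∖ B|: holds.
(c) |A ∖ B| = 1: fails.
(d) |A ∩ B| = 11: fails.

(b)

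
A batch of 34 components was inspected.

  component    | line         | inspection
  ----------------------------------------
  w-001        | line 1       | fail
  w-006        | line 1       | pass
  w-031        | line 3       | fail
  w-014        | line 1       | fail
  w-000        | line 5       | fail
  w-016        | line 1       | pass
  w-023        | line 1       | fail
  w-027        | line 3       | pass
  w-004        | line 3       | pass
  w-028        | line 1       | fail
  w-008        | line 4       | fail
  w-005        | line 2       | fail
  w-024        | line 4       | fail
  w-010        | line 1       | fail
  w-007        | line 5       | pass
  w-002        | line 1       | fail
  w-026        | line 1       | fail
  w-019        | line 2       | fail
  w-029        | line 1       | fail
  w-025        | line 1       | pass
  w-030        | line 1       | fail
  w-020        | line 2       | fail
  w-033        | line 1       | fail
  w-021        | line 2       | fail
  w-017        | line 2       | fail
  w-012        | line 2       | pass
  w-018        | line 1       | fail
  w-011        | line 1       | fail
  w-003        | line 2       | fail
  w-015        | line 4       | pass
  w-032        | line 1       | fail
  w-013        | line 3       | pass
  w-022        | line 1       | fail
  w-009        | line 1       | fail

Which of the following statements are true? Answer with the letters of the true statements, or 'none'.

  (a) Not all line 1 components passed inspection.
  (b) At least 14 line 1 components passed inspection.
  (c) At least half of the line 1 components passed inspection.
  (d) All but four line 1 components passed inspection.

|A| = 18, |A ∩ B| = 3, |A ∖ B| = 15.
(a) A ⊄ B (|A ∖ B| ≥ 1): holds.
(b) |A ∩ B| ≥ 14: fails.
(c) |A ∩ B| ≥ |A ∖ B|: fails.
(d) |A ∖ B| = 4: fails.

(a)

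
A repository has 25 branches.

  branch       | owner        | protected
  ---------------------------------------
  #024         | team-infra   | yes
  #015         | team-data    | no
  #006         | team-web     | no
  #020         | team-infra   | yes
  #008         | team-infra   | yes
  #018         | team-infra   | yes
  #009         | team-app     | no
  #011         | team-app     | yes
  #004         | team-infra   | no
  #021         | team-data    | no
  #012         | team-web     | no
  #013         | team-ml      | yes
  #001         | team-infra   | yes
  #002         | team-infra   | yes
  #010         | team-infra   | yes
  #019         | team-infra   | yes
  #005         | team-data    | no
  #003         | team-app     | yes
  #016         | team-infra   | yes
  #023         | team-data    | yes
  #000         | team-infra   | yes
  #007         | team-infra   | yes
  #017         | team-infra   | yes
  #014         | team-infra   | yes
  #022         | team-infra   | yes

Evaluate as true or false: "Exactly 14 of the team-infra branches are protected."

True

'Exactly 14 of the team-infra branches are protected' holds iff |A ∩ B| = 14.
|A| = 15, |A ∩ B| = 14, |A ∖ B| = 1.
|A ∩ B| = 14, so the statement is true.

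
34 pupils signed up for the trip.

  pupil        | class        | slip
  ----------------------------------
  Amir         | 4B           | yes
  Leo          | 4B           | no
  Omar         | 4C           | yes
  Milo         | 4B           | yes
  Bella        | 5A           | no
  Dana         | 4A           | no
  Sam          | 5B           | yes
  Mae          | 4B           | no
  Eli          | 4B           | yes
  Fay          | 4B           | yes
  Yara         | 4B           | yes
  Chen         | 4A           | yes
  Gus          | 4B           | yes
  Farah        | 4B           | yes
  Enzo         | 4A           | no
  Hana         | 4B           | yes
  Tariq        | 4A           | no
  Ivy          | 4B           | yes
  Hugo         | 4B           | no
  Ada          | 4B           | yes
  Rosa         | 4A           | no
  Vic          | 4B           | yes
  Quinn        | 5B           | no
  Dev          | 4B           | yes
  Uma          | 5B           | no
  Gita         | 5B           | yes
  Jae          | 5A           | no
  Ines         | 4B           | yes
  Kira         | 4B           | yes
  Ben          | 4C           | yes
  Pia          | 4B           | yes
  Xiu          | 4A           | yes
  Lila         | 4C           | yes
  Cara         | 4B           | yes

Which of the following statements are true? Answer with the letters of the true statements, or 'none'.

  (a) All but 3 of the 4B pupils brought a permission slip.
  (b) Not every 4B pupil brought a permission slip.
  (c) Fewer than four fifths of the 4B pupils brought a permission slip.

(a), (b)

|A| = 19, |A ∩ B| = 16, |A ∖ B| = 3.
(a) |A ∖ B| = 3: holds.
(b) A ⊄ B (|A ∖ B| ≥ 1): holds.
(c) |A ∩ B| / |A| < 4/5: fails.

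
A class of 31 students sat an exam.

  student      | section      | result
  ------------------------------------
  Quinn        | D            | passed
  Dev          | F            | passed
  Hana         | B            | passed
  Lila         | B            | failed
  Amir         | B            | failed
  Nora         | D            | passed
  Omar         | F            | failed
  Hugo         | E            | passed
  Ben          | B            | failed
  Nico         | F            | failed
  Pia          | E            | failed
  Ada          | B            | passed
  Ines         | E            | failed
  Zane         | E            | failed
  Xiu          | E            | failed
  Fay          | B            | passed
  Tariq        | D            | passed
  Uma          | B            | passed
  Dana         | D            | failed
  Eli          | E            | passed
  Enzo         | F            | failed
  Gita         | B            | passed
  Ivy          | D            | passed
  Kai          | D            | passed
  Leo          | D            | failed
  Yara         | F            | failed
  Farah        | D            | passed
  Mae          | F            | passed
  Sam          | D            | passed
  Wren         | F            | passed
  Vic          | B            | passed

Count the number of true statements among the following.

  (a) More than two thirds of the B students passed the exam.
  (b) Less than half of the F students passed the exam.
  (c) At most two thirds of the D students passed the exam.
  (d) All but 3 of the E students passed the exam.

1

(a) B: |A| = 9, |A ∩ B| = 6; needs |A ∩ B| / |A| > 2/3 — false.
(b) F: |A| = 7, |A ∩ B| = 3; needs |A ∩ B| < |A ∖ B| — true.
(c) D: |A| = 9, |A ∩ B| = 7; needs |A ∩ B| / |A| ≤ 2/3 — false.
(d) E: |A| = 6, |A ∩ B| = 2; needs |A ∖ B| = 3 — false.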